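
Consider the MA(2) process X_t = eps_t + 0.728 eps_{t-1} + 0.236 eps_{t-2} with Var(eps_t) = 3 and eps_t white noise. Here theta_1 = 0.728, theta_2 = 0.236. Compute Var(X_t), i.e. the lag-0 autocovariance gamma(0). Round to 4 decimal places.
\gamma(0) = 4.7570

For an MA(q) process X_t = eps_t + sum_i theta_i eps_{t-i} with
Var(eps_t) = sigma^2, the variance is
  gamma(0) = sigma^2 * (1 + sum_i theta_i^2).
  sum_i theta_i^2 = (0.728)^2 + (0.236)^2 = 0.529984 + 0.055696 = 0.58568.
  gamma(0) = 3 * (1 + 0.58568) = 3 * 1.58568 = 4.75704, which rounds to 4.7570.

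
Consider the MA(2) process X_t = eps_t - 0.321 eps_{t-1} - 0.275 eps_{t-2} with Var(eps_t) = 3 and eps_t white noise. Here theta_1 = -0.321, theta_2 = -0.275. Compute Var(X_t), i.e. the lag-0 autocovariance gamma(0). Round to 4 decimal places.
\gamma(0) = 3.5360

For an MA(q) process X_t = eps_t + sum_i theta_i eps_{t-i} with
Var(eps_t) = sigma^2, the variance is
  gamma(0) = sigma^2 * (1 + sum_i theta_i^2).
  sum_i theta_i^2 = (-0.321)^2 + (-0.275)^2 = 0.103041 + 0.075625 = 0.178666.
  gamma(0) = 3 * (1 + 0.178666) = 3 * 1.178666 = 3.535998, which rounds to 3.5360.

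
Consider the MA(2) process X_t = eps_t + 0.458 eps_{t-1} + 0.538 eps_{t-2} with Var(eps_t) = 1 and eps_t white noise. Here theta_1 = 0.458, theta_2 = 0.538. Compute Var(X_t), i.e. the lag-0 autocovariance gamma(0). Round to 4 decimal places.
\gamma(0) = 1.4992

For an MA(q) process X_t = eps_t + sum_i theta_i eps_{t-i} with
Var(eps_t) = sigma^2, the variance is
  gamma(0) = sigma^2 * (1 + sum_i theta_i^2).
  sum_i theta_i^2 = (0.458)^2 + (0.538)^2 = 0.209764 + 0.289444 = 0.499208.
  gamma(0) = 1 * (1 + 0.499208) = 1 * 1.499208 = 1.499208, which rounds to 1.4992.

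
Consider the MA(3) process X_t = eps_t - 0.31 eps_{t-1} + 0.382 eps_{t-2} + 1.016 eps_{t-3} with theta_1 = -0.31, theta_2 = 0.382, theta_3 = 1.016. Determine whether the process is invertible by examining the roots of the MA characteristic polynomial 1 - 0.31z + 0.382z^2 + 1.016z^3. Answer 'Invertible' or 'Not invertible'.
\text{Not invertible}

The MA(q) characteristic polynomial is P(z) = 1 - 0.31z + 0.382z^2 + 1.016z^3.
Invertibility requires all roots to lie outside the unit circle, i.e. |z| > 1 for every root.
Degree 3: look for a simple real root z0 first, then factor out (1 - z/z0) and solve the remaining quadratic.
Testing z0 = -1.25: P(-1.25) = 1 + (-0.31)(-1.25) + (0.382)(-1.25)^2 + (1.016)(-1.25)^3
  = 1 + (0.3875) + (0.596875) + (-1.984375) = 0.  So z_0 = -1.25 is a root, |z_0| = 1.25.
Divide out the factor (1 + 0.8 z) = (1 - z/z0) (since 1/z0 = -0.8):
  P(z) = (1 + 0.8 z)(1 + (-1.11) z + (1.27) z^2)
  [check: z-coef -1.11 - (-0.8) = -0.31; z^2-coef 1.27 - (-0.8)(-1.11) = 0.382; z^3-coef -(-0.8)(1.27) = 1.016.]
Remaining roots from the quadratic factor 1 + (-1.11) z + (1.27) z^2:
  Set 1 + (-1.11) z + (1.27) z^2 = 0, i.e. a z^2 + b z + c = 0 with a = 1.27, b = -1.11, c = 1.
  Discriminant D = b^2 - 4ac = (-1.11)^2 - 4*(1.27)*1 = 1.2321 - (5.08) = -3.8479.
  D < 0, so the roots are the complex-conjugate pair z = (-b +/- i sqrt(-D)) / (2a) = 0.437 +/- 0.7723i.
  For a conjugate pair |z|^2 = z * conj(z) = (product of roots) = c/a = 1/(1.27) = 0.787402, so |z| = sqrt(0.787402) = 0.8874 for both roots.
Moduli of all roots: 1.2500, 0.8874, 0.8874.
All moduli strictly greater than 1? No.
Verdict: Not invertible.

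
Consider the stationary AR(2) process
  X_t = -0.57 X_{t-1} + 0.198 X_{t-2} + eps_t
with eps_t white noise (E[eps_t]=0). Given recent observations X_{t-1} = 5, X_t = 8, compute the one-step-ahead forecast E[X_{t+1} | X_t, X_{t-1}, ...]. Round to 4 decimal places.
E[X_{t+1} \mid \mathcal F_t] = -3.5700

For an AR(p) model X_t = c + sum_i phi_i X_{t-i} + eps_t, the
one-step-ahead conditional mean is
  E[X_{t+1} | X_t, ...] = c + sum_i phi_i X_{t+1-i}.
Substitute known values:
  E[X_{t+1} | ...] = (-0.57) * (8) + (0.198) * (5)
                   = -3.5700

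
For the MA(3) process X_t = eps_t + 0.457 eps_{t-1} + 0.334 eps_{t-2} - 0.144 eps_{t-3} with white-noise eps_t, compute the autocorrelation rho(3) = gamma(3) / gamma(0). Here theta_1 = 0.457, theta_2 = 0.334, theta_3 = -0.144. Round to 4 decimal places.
\rho(3) = -0.1074

For an MA(q) process with theta_0 = 1, the autocovariance is
  gamma(k) = sigma^2 * sum_{i=0..q-k} theta_i * theta_{i+k},
and rho(k) = gamma(k) / gamma(0). Sigma^2 cancels.
  numerator   = (1)*(-0.144) = -0.144.
  denominator = (1)^2 + (0.457)^2 + (0.334)^2 + (-0.144)^2 = 1.341141.
  rho(3) = -0.144 / 1.341141 = -0.1074.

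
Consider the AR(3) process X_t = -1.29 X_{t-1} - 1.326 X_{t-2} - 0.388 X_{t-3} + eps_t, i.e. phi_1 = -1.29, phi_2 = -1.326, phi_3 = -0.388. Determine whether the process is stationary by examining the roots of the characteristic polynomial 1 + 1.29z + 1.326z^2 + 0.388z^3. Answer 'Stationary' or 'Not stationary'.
\text{Stationary}

The AR(p) characteristic polynomial is P(z) = 1 + 1.29z + 1.326z^2 + 0.388z^3.
Stationarity requires all roots to lie outside the unit circle, i.e. |z| > 1 for every root.
Degree 3: look for a simple real root z0 first, then factor out (1 - z/z0) and solve the remaining quadratic.
Testing z0 = -2.5: P(-2.5) = 1 + (1.29)(-2.5) + (1.326)(-2.5)^2 + (0.388)(-2.5)^3
  = 1 + (-3.225) + (8.2875) + (-6.0625) = 0.  So z_0 = -2.5 is a root, |z_0| = 2.5.
Divide out the factor (1 + 0.4 z) = (1 - z/z0) (since 1/z0 = -0.4):
  P(z) = (1 + 0.4 z)(1 + (0.89) z + (0.97) z^2)
  [check: z-coef 0.89 - (-0.4) = 1.29; z^2-coef 0.97 - (-0.4)(0.89) = 1.326; z^3-coef -(-0.4)(0.97) = 0.388.]
Remaining roots from the quadratic factor 1 + (0.89) z + (0.97) z^2:
  Set 1 + (0.89) z + (0.97) z^2 = 0, i.e. a z^2 + b z + c = 0 with a = 0.97, b = 0.89, c = 1.
  Discriminant D = b^2 - 4ac = (0.89)^2 - 4*(0.97)*1 = 0.7921 - (3.88) = -3.0879.
  D < 0, so the roots are the complex-conjugate pair z = (-b +/- i sqrt(-D)) / (2a) = -0.4588 +/- 0.9058i.
  For a conjugate pair |z|^2 = z * conj(z) = (product of roots) = c/a = 1/(0.97) = 1.030928, so |z| = sqrt(1.030928) = 1.0153 for both roots.
Moduli of all roots: 2.5000, 1.0153, 1.0153.
All moduli strictly greater than 1? Yes.
Verdict: Stationary.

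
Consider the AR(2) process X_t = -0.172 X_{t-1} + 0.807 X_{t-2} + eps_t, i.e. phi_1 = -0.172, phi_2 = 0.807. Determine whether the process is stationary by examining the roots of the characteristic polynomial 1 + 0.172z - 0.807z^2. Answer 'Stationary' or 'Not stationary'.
\text{Stationary}

The AR(p) characteristic polynomial is P(z) = 1 + 0.172z - 0.807z^2.
Stationarity requires all roots to lie outside the unit circle, i.e. |z| > 1 for every root.
Set 1 + (0.172) z + (-0.807) z^2 = 0, i.e. a z^2 + b z + c = 0 with a = -0.807, b = 0.172, c = 1.
Discriminant D = b^2 - 4ac = (0.172)^2 - 4*(-0.807)*1 = 0.029584 - (-3.228) = 3.257584.
D >= 0, so the roots are real: z = (-b +/- sqrt(D)) / (2a) = (-0.172 +/- 1.804878) / (-1.614).
  z_1 = (-0.172 + 1.804878) / (-1.614) = -1.0117,   |z_1| = 1.0117.
  z_2 = (-0.172 - 1.804878) / (-1.614) = 1.2248,   |z_2| = 1.2248.
Moduli of all roots: 1.0117, 1.2248.
All moduli strictly greater than 1? Yes.
Verdict: Stationary.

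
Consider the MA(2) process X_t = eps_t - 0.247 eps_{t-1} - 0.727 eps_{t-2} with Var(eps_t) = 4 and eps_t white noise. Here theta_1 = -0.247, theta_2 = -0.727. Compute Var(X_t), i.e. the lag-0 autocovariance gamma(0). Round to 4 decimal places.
\gamma(0) = 6.3582

For an MA(q) process X_t = eps_t + sum_i theta_i eps_{t-i} with
Var(eps_t) = sigma^2, the variance is
  gamma(0) = sigma^2 * (1 + sum_i theta_i^2).
  sum_i theta_i^2 = (-0.247)^2 + (-0.727)^2 = 0.061009 + 0.528529 = 0.589538.
  gamma(0) = 4 * (1 + 0.589538) = 4 * 1.589538 = 6.358152, which rounds to 6.3582.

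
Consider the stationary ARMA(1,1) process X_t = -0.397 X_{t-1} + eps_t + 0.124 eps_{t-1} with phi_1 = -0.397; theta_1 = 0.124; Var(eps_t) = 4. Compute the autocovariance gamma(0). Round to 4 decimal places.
\gamma(0) = 4.3539

Multiply the model equation by X_{t-k} and take expectations. With theta_0 = psi_0 = 1 and psi_j the MA(infinity) weights, this gives
  gamma(k) - sum_i phi_i gamma(k-i) = c_k,
  c_k = sigma^2 * sum_{j=k..q} theta_j psi_{j-k}   (c_k = 0 for k > q),
using gamma(-m) = gamma(m).
psi-weights needed (psi_j = theta_j + sum_i phi_i psi_{j-i}):
  psi_1 = theta_1 + phi_1 = 0.124 + (-0.397) = -0.273
Right-hand sides:
  c_0 = sigma^2 (1 + theta_1 psi_1) = 4 * (1 + (0.124)(-0.273)) = 4 * 0.966148 = 3.864592
  c_1 = sigma^2 theta_1 = 4 * (0.124) = 0.496
  c_2 = 0
Equations for k = 0 and k = 1 (AR order 1):
  gamma(0) = phi_1 gamma(1) + c_0
  gamma(1) = phi_1 gamma(0) + c_1
Substituting the second into the first: gamma(0) (1 - phi_1^2) = c_0 + phi_1 c_1, so
  gamma(0) = (c_0 + phi_1 c_1) / (1 - phi_1^2) = (3.864592 + (-0.397)(0.496)) / (1 - (-0.397)^2) = 3.66768 / 0.842391 = 4.353893.
Therefore gamma(0) = 4.3539 (to 4 decimal places).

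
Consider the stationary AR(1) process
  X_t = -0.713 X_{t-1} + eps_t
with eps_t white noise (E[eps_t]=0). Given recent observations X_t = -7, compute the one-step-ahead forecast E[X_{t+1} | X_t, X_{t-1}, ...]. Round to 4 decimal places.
E[X_{t+1} \mid \mathcal F_t] = 4.9910

For an AR(p) model X_t = c + sum_i phi_i X_{t-i} + eps_t, the
one-step-ahead conditional mean is
  E[X_{t+1} | X_t, ...] = c + sum_i phi_i X_{t+1-i}.
Substitute known values:
  E[X_{t+1} | ...] = (-0.713) * (-7)
                   = 4.9910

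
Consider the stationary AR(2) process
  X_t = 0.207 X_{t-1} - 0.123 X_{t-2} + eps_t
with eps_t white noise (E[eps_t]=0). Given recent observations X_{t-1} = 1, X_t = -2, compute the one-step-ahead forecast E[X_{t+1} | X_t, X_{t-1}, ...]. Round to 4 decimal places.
E[X_{t+1} \mid \mathcal F_t] = -0.5370

For an AR(p) model X_t = c + sum_i phi_i X_{t-i} + eps_t, the
one-step-ahead conditional mean is
  E[X_{t+1} | X_t, ...] = c + sum_i phi_i X_{t+1-i}.
Substitute known values:
  E[X_{t+1} | ...] = (0.207) * (-2) + (-0.123) * (1)
                   = -0.5370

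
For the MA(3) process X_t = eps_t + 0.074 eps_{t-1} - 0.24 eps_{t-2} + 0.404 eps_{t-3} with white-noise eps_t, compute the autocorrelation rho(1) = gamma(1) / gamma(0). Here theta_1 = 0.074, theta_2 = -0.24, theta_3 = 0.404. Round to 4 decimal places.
\rho(1) = -0.0332

For an MA(q) process with theta_0 = 1, the autocovariance is
  gamma(k) = sigma^2 * sum_{i=0..q-k} theta_i * theta_{i+k},
and rho(k) = gamma(k) / gamma(0). Sigma^2 cancels.
  numerator   = (1)*(0.074) + (0.074)*(-0.24) + (-0.24)*(0.404) = -0.04072.
  denominator = (1)^2 + (0.074)^2 + (-0.24)^2 + (0.404)^2 = 1.226292.
  rho(1) = -0.04072 / 1.226292 = -0.0332.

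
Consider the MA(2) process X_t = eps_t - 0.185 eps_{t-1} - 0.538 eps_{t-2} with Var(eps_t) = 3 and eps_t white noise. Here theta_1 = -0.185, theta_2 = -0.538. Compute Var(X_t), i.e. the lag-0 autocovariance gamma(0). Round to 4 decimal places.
\gamma(0) = 3.9710

For an MA(q) process X_t = eps_t + sum_i theta_i eps_{t-i} with
Var(eps_t) = sigma^2, the variance is
  gamma(0) = sigma^2 * (1 + sum_i theta_i^2).
  sum_i theta_i^2 = (-0.185)^2 + (-0.538)^2 = 0.034225 + 0.289444 = 0.323669.
  gamma(0) = 3 * (1 + 0.323669) = 3 * 1.323669 = 3.971007, which rounds to 3.9710.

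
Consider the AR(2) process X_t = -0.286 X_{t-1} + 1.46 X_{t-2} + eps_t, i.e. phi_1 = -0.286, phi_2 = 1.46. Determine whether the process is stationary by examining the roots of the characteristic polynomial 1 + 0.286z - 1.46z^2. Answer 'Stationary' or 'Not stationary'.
\text{Not stationary}

The AR(p) characteristic polynomial is P(z) = 1 + 0.286z - 1.46z^2.
Stationarity requires all roots to lie outside the unit circle, i.e. |z| > 1 for every root.
Set 1 + (0.286) z + (-1.46) z^2 = 0, i.e. a z^2 + b z + c = 0 with a = -1.46, b = 0.286, c = 1.
Discriminant D = b^2 - 4ac = (0.286)^2 - 4*(-1.46)*1 = 0.081796 - (-5.84) = 5.921796.
D >= 0, so the roots are real: z = (-b +/- sqrt(D)) / (2a) = (-0.286 +/- 2.433474) / (-2.92).
  z_1 = (-0.286 + 2.433474) / (-2.92) = -0.7354,   |z_1| = 0.7354.
  z_2 = (-0.286 - 2.433474) / (-2.92) = 0.9313,   |z_2| = 0.9313.
Moduli of all roots: 0.7354, 0.9313.
All moduli strictly greater than 1? No.
Verdict: Not stationary.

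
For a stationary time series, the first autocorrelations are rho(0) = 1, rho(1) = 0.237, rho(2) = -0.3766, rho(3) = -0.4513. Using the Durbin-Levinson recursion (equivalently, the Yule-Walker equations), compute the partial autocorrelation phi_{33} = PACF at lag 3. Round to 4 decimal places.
\phi_{33} = -0.2850

The PACF at lag k is phi_{kk}, the last component of the solution
to the Yule-Walker system G_k phi = r_k where
  (G_k)_{ij} = rho(|i - j|), (r_k)_i = rho(i), i,j = 1..k.
Equivalently, Durbin-Levinson gives phi_{kk} iteratively:
  phi_{11} = rho(1)
  phi_{kk} = [rho(k) - sum_{j=1..k-1} phi_{k-1,j} rho(k-j)]
            / [1 - sum_{j=1..k-1} phi_{k-1,j} rho(j)],
  phi_{k,j} = phi_{k-1,j} - phi_{kk} phi_{k-1,k-j},  j = 1..k-1.
Step k = 1:
  phi_11 = rho(1) = 0.237.
Step k = 2:
  phi_22 = [rho(2) - phi_11 rho(1)] / [1 - phi_11 rho(1)] = [-0.3766 - (0.237)(0.237)] / [1 - (0.237)(0.237)]
         = -0.432769 / 0.943831 = -0.458524.
  Update: phi_21 = phi_11 - phi_22 phi_11 = 0.237 - (-0.458524)(0.237) = 0.34567.
Step k = 3:
  phi_33 = [rho(3) - phi_21 rho(2) - phi_22 rho(1)] / [1 - phi_21 rho(1) - phi_22 rho(2)]
    numerator   = -0.4513 - (0.34567)(-0.3766) - (-0.458524)(0.237) = -0.21245048
    denominator = 1 - (0.34567)(0.237) - (-0.458524)(-0.3766) = 0.7453961
  phi_33 = -0.21245048 / 0.7453961 = -0.285.
Therefore phi_{33} = -0.2850.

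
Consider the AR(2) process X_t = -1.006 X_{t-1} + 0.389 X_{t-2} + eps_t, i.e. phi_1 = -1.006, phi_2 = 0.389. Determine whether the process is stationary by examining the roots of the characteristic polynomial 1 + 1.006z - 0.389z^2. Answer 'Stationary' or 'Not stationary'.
\text{Not stationary}

The AR(p) characteristic polynomial is P(z) = 1 + 1.006z - 0.389z^2.
Stationarity requires all roots to lie outside the unit circle, i.e. |z| > 1 for every root.
Set 1 + (1.006) z + (-0.389) z^2 = 0, i.e. a z^2 + b z + c = 0 with a = -0.389, b = 1.006, c = 1.
Discriminant D = b^2 - 4ac = (1.006)^2 - 4*(-0.389)*1 = 1.012036 - (-1.556) = 2.568036.
D >= 0, so the roots are real: z = (-b +/- sqrt(D)) / (2a) = (-1.006 +/- 1.602509) / (-0.778).
  z_1 = (-1.006 + 1.602509) / (-0.778) = -0.7667,   |z_1| = 0.7667.
  z_2 = (-1.006 - 1.602509) / (-0.778) = 3.3528,   |z_2| = 3.3528.
Moduli of all roots: 0.7667, 3.3528.
All moduli strictly greater than 1? No.
Verdict: Not stationary.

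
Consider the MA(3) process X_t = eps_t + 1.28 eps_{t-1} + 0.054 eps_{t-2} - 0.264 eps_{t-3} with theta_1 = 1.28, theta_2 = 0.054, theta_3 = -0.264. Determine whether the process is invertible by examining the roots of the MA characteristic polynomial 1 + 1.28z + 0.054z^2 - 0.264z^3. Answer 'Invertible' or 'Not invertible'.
\text{Invertible}

The MA(q) characteristic polynomial is P(z) = 1 + 1.28z + 0.054z^2 - 0.264z^3.
Invertibility requires all roots to lie outside the unit circle, i.e. |z| > 1 for every root.
Degree 3: look for a simple real root z0 first, then factor out (1 - z/z0) and solve the remaining quadratic.
Testing z0 = -1.25: P(-1.25) = 1 + (1.28)(-1.25) + (0.054)(-1.25)^2 + (-0.264)(-1.25)^3
  = 1 + (-1.6) + (0.084375) + (0.515625) = 0.  So z_0 = -1.25 is a root, |z_0| = 1.25.
Divide out the factor (1 + 0.8 z) = (1 - z/z0) (since 1/z0 = -0.8):
  P(z) = (1 + 0.8 z)(1 + (0.48) z + (-0.33) z^2)
  [check: z-coef 0.48 - (-0.8) = 1.28; z^2-coef -0.33 - (-0.8)(0.48) = 0.054; z^3-coef -(-0.8)(-0.33) = -0.264.]
Remaining roots from the quadratic factor 1 + (0.48) z + (-0.33) z^2:
  Set 1 + (0.48) z + (-0.33) z^2 = 0, i.e. a z^2 + b z + c = 0 with a = -0.33, b = 0.48, c = 1.
  Discriminant D = b^2 - 4ac = (0.48)^2 - 4*(-0.33)*1 = 0.2304 - (-1.32) = 1.5504.
  D >= 0, so the roots are real: z = (-b +/- sqrt(D)) / (2a) = (-0.48 +/- 1.245151) / (-0.66).
    z_1 = (-0.48 + 1.245151) / (-0.66) = -1.1593,   |z_1| = 1.1593.
    z_2 = (-0.48 - 1.245151) / (-0.66) = 2.6139,   |z_2| = 2.6139.
Moduli of all roots: 1.2500, 1.1593, 2.6139.
All moduli strictly greater than 1? Yes.
Verdict: Invertible.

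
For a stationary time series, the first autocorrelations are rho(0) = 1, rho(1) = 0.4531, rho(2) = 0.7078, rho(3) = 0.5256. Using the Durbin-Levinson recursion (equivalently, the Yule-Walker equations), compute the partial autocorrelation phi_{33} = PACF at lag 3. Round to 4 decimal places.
\phi_{33} = 0.2541

The PACF at lag k is phi_{kk}, the last component of the solution
to the Yule-Walker system G_k phi = r_k where
  (G_k)_{ij} = rho(|i - j|), (r_k)_i = rho(i), i,j = 1..k.
Equivalently, Durbin-Levinson gives phi_{kk} iteratively:
  phi_{11} = rho(1)
  phi_{kk} = [rho(k) - sum_{j=1..k-1} phi_{k-1,j} rho(k-j)]
            / [1 - sum_{j=1..k-1} phi_{k-1,j} rho(j)],
  phi_{k,j} = phi_{k-1,j} - phi_{kk} phi_{k-1,k-j},  j = 1..k-1.
Step k = 1:
  phi_11 = rho(1) = 0.4531.
Step k = 2:
  phi_22 = [rho(2) - phi_11 rho(1)] / [1 - phi_11 rho(1)] = [0.7078 - (0.4531)(0.4531)] / [1 - (0.4531)(0.4531)]
         = 0.50250039 / 0.79470039 = 0.632314.
  Update: phi_21 = phi_11 - phi_22 phi_11 = 0.4531 - (0.632314)(0.4531) = 0.166598.
Step k = 3:
  phi_33 = [rho(3) - phi_21 rho(2) - phi_22 rho(1)] / [1 - phi_21 rho(1) - phi_22 rho(2)]
    numerator   = 0.5256 - (0.166598)(0.7078) - (0.632314)(0.4531) = 0.12118005
    denominator = 1 - (0.166598)(0.4531) - (0.632314)(0.7078) = 0.47696223
  phi_33 = 0.12118005 / 0.47696223 = 0.2541.
Therefore phi_{33} = 0.2541.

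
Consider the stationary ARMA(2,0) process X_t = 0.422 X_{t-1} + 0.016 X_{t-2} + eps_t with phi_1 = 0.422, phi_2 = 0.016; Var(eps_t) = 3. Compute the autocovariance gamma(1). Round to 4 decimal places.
\gamma(1) = 1.5770

Multiply the model equation by X_{t-k} and take expectations. With theta_0 = psi_0 = 1 and psi_j the MA(infinity) weights, this gives
  gamma(k) - sum_i phi_i gamma(k-i) = c_k,
  c_k = sigma^2 * sum_{j=k..q} theta_j psi_{j-k}   (c_k = 0 for k > q),
using gamma(-m) = gamma(m).
Pure AR (q = 0): c_0 = sigma^2 = 3, c_k = 0 for k >= 1.
Equations for k = 0, 1, 2 (AR order 2, c_2 = 0):
  (E0) gamma(0) = phi_1 gamma(1) + phi_2 gamma(2) + c_0
  (E1) gamma(1) = phi_1 gamma(0) + phi_2 gamma(1) + c_1
  (E2) gamma(2) = phi_1 gamma(1) + phi_2 gamma(0)
From (E1): gamma(1) = A gamma(0) + B with
  A = phi_1 / (1 - phi_2) = 0.422 / 0.984 = 0.428862,   B = c_1 / (1 - phi_2) = 0 / 0.984 = 0.
Insert (E2) into (E0): gamma(0) (1 - phi_2^2) = phi_1 (1 + phi_2) gamma(1) + c_0.
  phi_1 (1 + phi_2) = (0.422)(1.016) = 0.428752,   1 - phi_2^2 = 0.999744.
Replace gamma(1) by A gamma(0) + B and collect gamma(0):
  gamma(0) [0.999744 - (0.428752)(0.428862)] = c_0 = 3
  gamma(0) * 0.815869 = 3
  gamma(0) = 3 / 0.815869 = 3.677062.
  gamma(1) = A gamma(0) = (0.428862)(3.677062) = 1.576952.
Therefore gamma(1) = 1.5770 (to 4 decimal places).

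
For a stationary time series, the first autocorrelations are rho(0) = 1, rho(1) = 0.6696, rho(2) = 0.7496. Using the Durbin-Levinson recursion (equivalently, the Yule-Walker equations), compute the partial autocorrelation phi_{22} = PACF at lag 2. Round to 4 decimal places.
\phi_{22} = 0.5461

The PACF at lag k is phi_{kk}, the last component of the solution
to the Yule-Walker system G_k phi = r_k where
  (G_k)_{ij} = rho(|i - j|), (r_k)_i = rho(i), i,j = 1..k.
Equivalently, Durbin-Levinson gives phi_{kk} iteratively:
  phi_{11} = rho(1)
  phi_{kk} = [rho(k) - sum_{j=1..k-1} phi_{k-1,j} rho(k-j)]
            / [1 - sum_{j=1..k-1} phi_{k-1,j} rho(j)],
  phi_{k,j} = phi_{k-1,j} - phi_{kk} phi_{k-1,k-j},  j = 1..k-1.
Step k = 1:
  phi_11 = rho(1) = 0.6696.
Step k = 2:
  phi_22 = [rho(2) - phi_11 rho(1)] / [1 - phi_11 rho(1)] = [0.7496 - (0.6696)(0.6696)] / [1 - (0.6696)(0.6696)]
         = 0.30123584 / 0.55163584 = 0.5461.
Therefore phi_{22} = 0.5461.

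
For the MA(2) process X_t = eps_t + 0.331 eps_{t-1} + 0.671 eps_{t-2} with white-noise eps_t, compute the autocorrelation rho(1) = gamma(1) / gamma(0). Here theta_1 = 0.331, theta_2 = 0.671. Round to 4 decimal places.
\rho(1) = 0.3546

For an MA(q) process with theta_0 = 1, the autocovariance is
  gamma(k) = sigma^2 * sum_{i=0..q-k} theta_i * theta_{i+k},
and rho(k) = gamma(k) / gamma(0). Sigma^2 cancels.
  numerator   = (1)*(0.331) + (0.331)*(0.671) = 0.553101.
  denominator = (1)^2 + (0.331)^2 + (0.671)^2 = 1.559802.
  rho(1) = 0.553101 / 1.559802 = 0.3546.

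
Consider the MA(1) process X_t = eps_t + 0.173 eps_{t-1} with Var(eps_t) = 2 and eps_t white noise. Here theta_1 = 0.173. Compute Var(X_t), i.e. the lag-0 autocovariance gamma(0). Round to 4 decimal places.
\gamma(0) = 2.0599

For an MA(q) process X_t = eps_t + sum_i theta_i eps_{t-i} with
Var(eps_t) = sigma^2, the variance is
  gamma(0) = sigma^2 * (1 + sum_i theta_i^2).
  sum_i theta_i^2 = (0.173)^2 = 0.029929.
  gamma(0) = 2 * (1 + 0.029929) = 2 * 1.029929 = 2.059858, which rounds to 2.0599.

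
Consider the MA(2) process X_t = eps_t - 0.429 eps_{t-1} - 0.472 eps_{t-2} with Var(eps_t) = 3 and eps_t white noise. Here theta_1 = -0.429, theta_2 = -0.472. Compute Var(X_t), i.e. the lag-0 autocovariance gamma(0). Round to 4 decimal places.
\gamma(0) = 4.2205

For an MA(q) process X_t = eps_t + sum_i theta_i eps_{t-i} with
Var(eps_t) = sigma^2, the variance is
  gamma(0) = sigma^2 * (1 + sum_i theta_i^2).
  sum_i theta_i^2 = (-0.429)^2 + (-0.472)^2 = 0.184041 + 0.222784 = 0.406825.
  gamma(0) = 3 * (1 + 0.406825) = 3 * 1.406825 = 4.220475, which rounds to 4.2205.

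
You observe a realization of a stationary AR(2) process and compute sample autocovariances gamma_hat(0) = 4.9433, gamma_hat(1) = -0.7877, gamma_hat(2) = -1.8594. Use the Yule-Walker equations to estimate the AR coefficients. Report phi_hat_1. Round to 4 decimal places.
\hat\phi_{1} = -0.2250

The Yule-Walker equations for an AR(p) process read, in matrix form,
  Gamma_p phi = r_p,   with   (Gamma_p)_{ij} = gamma(|i - j|),
                       (r_p)_i = gamma(i),   i,j = 1..p.
Substitute the sample gammas (Toeplitz matrix and right-hand side of size 2):
  Gamma_p = [[4.9433, -0.7877], [-0.7877, 4.9433]]
  r_p     = [-0.7877, -1.8594]
Written out:
  4.9433 phi_1 - 0.7877 phi_2 = -0.7877
  -0.7877 phi_1 + 4.9433 phi_2 = -1.8594
Solve by Cramer's rule:
  det = gamma(0)^2 - gamma(1)^2 = (4.9433)^2 - (-0.7877)^2 = 24.43621489 - 0.62047129 = 23.8157436
  phi_hat_1 = [gamma(1) gamma(0) - gamma(1) gamma(2)] / det = [(-0.7877)(4.9433) - (-0.7877)(-1.8594)] / 23.8157436 = -5.35848679 / 23.8157436 = -0.225
  phi_hat_2 = [gamma(0) gamma(2) - gamma(1)^2] / det = [(4.9433)(-1.8594) - (-0.7877)^2] / 23.8157436 = -9.81204331 / 23.8157436 = -0.412
So phi_hat = [-0.2250, -0.4120].
Therefore phi_hat_1 = -0.2250.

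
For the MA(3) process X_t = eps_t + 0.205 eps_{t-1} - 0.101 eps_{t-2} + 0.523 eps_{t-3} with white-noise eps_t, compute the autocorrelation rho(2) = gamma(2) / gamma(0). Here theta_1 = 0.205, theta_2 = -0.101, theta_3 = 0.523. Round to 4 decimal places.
\rho(2) = 0.0047

For an MA(q) process with theta_0 = 1, the autocovariance is
  gamma(k) = sigma^2 * sum_{i=0..q-k} theta_i * theta_{i+k},
and rho(k) = gamma(k) / gamma(0). Sigma^2 cancels.
  numerator   = (1)*(-0.101) + (0.205)*(0.523) = 0.006215.
  denominator = (1)^2 + (0.205)^2 + (-0.101)^2 + (0.523)^2 = 1.325755.
  rho(2) = 0.006215 / 1.325755 = 0.0047.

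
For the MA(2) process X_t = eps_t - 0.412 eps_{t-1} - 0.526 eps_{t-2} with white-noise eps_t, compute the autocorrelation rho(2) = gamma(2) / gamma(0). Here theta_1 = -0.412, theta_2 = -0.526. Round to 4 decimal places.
\rho(2) = -0.3637

For an MA(q) process with theta_0 = 1, the autocovariance is
  gamma(k) = sigma^2 * sum_{i=0..q-k} theta_i * theta_{i+k},
and rho(k) = gamma(k) / gamma(0). Sigma^2 cancels.
  numerator   = (1)*(-0.526) = -0.526.
  denominator = (1)^2 + (-0.412)^2 + (-0.526)^2 = 1.44642.
  rho(2) = -0.526 / 1.44642 = -0.3637.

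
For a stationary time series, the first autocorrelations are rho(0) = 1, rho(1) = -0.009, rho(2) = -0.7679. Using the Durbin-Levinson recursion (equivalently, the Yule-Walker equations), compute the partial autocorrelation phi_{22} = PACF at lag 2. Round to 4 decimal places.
\phi_{22} = -0.7680

The PACF at lag k is phi_{kk}, the last component of the solution
to the Yule-Walker system G_k phi = r_k where
  (G_k)_{ij} = rho(|i - j|), (r_k)_i = rho(i), i,j = 1..k.
Equivalently, Durbin-Levinson gives phi_{kk} iteratively:
  phi_{11} = rho(1)
  phi_{kk} = [rho(k) - sum_{j=1..k-1} phi_{k-1,j} rho(k-j)]
            / [1 - sum_{j=1..k-1} phi_{k-1,j} rho(j)],
  phi_{k,j} = phi_{k-1,j} - phi_{kk} phi_{k-1,k-j},  j = 1..k-1.
Step k = 1:
  phi_11 = rho(1) = -0.009.
Step k = 2:
  phi_22 = [rho(2) - phi_11 rho(1)] / [1 - phi_11 rho(1)] = [-0.7679 - (-0.009)(-0.009)] / [1 - (-0.009)(-0.009)]
         = -0.767981 / 0.999919 = -0.768.
Therefore phi_{22} = -0.7680.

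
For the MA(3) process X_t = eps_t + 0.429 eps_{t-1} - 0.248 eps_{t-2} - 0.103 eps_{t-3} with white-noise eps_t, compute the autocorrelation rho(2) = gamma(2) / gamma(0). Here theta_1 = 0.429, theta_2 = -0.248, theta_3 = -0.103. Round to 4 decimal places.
\rho(2) = -0.2326

For an MA(q) process with theta_0 = 1, the autocovariance is
  gamma(k) = sigma^2 * sum_{i=0..q-k} theta_i * theta_{i+k},
and rho(k) = gamma(k) / gamma(0). Sigma^2 cancels.
  numerator   = (1)*(-0.248) + (0.429)*(-0.103) = -0.292187.
  denominator = (1)^2 + (0.429)^2 + (-0.248)^2 + (-0.103)^2 = 1.256154.
  rho(2) = -0.292187 / 1.256154 = -0.2326.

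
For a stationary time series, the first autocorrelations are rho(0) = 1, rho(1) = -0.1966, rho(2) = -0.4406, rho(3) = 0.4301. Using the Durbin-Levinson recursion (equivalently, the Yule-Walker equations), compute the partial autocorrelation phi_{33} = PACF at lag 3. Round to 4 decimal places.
\phi_{33} = 0.2800

The PACF at lag k is phi_{kk}, the last component of the solution
to the Yule-Walker system G_k phi = r_k where
  (G_k)_{ij} = rho(|i - j|), (r_k)_i = rho(i), i,j = 1..k.
Equivalently, Durbin-Levinson gives phi_{kk} iteratively:
  phi_{11} = rho(1)
  phi_{kk} = [rho(k) - sum_{j=1..k-1} phi_{k-1,j} rho(k-j)]
            / [1 - sum_{j=1..k-1} phi_{k-1,j} rho(j)],
  phi_{k,j} = phi_{k-1,j} - phi_{kk} phi_{k-1,k-j},  j = 1..k-1.
Step k = 1:
  phi_11 = rho(1) = -0.1966.
Step k = 2:
  phi_22 = [rho(2) - phi_11 rho(1)] / [1 - phi_11 rho(1)] = [-0.4406 - (-0.1966)(-0.1966)] / [1 - (-0.1966)(-0.1966)]
         = -0.47925156 / 0.96134844 = -0.49852.
  Update: phi_21 = phi_11 - phi_22 phi_11 = -0.1966 - (-0.49852)(-0.1966) = -0.294609.
Step k = 3:
  phi_33 = [rho(3) - phi_21 rho(2) - phi_22 rho(1)] / [1 - phi_21 rho(1) - phi_22 rho(2)]
    numerator   = 0.4301 - (-0.294609)(-0.4406) - (-0.49852)(-0.1966) = 0.20228619
    denominator = 1 - (-0.294609)(-0.1966) - (-0.49852)(-0.4406) = 0.72243188
  phi_33 = 0.20228619 / 0.72243188 = 0.28.
Therefore phi_{33} = 0.2800.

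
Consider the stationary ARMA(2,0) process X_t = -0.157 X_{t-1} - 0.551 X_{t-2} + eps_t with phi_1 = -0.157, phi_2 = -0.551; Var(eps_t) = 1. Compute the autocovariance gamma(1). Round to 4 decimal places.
\gamma(1) = -0.1469

Multiply the model equation by X_{t-k} and take expectations. With theta_0 = psi_0 = 1 and psi_j the MA(infinity) weights, this gives
  gamma(k) - sum_i phi_i gamma(k-i) = c_k,
  c_k = sigma^2 * sum_{j=k..q} theta_j psi_{j-k}   (c_k = 0 for k > q),
using gamma(-m) = gamma(m).
Pure AR (q = 0): c_0 = sigma^2 = 1, c_k = 0 for k >= 1.
Equations for k = 0, 1, 2 (AR order 2, c_2 = 0):
  (E0) gamma(0) = phi_1 gamma(1) + phi_2 gamma(2) + c_0
  (E1) gamma(1) = phi_1 gamma(0) + phi_2 gamma(1) + c_1
  (E2) gamma(2) = phi_1 gamma(1) + phi_2 gamma(0)
From (E1): gamma(1) = A gamma(0) + B with
  A = phi_1 / (1 - phi_2) = -0.157 / 1.551 = -0.101225,   B = c_1 / (1 - phi_2) = 0 / 1.551 = 0.
Insert (E2) into (E0): gamma(0) (1 - phi_2^2) = phi_1 (1 + phi_2) gamma(1) + c_0.
  phi_1 (1 + phi_2) = (-0.157)(0.449) = -0.070493,   1 - phi_2^2 = 0.696399.
Replace gamma(1) by A gamma(0) + B and collect gamma(0):
  gamma(0) [0.696399 - (-0.070493)(-0.101225)] = c_0 = 1
  gamma(0) * 0.689263 = 1
  gamma(0) = 1 / 0.689263 = 1.450824.
  gamma(1) = A gamma(0) = (-0.101225)(1.450824) = -0.14686.
Therefore gamma(1) = -0.1469 (to 4 decimal places).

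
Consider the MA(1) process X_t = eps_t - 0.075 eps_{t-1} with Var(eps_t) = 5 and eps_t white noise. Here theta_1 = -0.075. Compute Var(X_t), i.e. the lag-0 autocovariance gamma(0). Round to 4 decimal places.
\gamma(0) = 5.0281

For an MA(q) process X_t = eps_t + sum_i theta_i eps_{t-i} with
Var(eps_t) = sigma^2, the variance is
  gamma(0) = sigma^2 * (1 + sum_i theta_i^2).
  sum_i theta_i^2 = (-0.075)^2 = 0.005625.
  gamma(0) = 5 * (1 + 0.005625) = 5 * 1.005625 = 5.028125, which rounds to 5.0281.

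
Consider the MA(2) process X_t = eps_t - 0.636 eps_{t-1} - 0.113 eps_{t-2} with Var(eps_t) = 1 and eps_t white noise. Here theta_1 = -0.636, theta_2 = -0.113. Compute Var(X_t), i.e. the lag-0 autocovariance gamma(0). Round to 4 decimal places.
\gamma(0) = 1.4173

For an MA(q) process X_t = eps_t + sum_i theta_i eps_{t-i} with
Var(eps_t) = sigma^2, the variance is
  gamma(0) = sigma^2 * (1 + sum_i theta_i^2).
  sum_i theta_i^2 = (-0.636)^2 + (-0.113)^2 = 0.404496 + 0.012769 = 0.417265.
  gamma(0) = 1 * (1 + 0.417265) = 1 * 1.417265 = 1.417265, which rounds to 1.4173.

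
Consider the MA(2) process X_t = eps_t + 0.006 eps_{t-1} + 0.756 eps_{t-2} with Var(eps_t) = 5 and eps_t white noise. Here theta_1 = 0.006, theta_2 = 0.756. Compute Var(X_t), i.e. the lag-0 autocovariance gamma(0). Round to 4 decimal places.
\gamma(0) = 7.8579

For an MA(q) process X_t = eps_t + sum_i theta_i eps_{t-i} with
Var(eps_t) = sigma^2, the variance is
  gamma(0) = sigma^2 * (1 + sum_i theta_i^2).
  sum_i theta_i^2 = (0.006)^2 + (0.756)^2 = 0.000036 + 0.571536 = 0.571572.
  gamma(0) = 5 * (1 + 0.571572) = 5 * 1.571572 = 7.85786, which rounds to 7.8579.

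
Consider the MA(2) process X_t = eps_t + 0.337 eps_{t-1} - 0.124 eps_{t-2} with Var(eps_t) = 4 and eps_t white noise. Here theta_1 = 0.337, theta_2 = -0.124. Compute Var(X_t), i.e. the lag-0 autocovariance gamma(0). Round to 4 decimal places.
\gamma(0) = 4.5158

For an MA(q) process X_t = eps_t + sum_i theta_i eps_{t-i} with
Var(eps_t) = sigma^2, the variance is
  gamma(0) = sigma^2 * (1 + sum_i theta_i^2).
  sum_i theta_i^2 = (0.337)^2 + (-0.124)^2 = 0.113569 + 0.015376 = 0.128945.
  gamma(0) = 4 * (1 + 0.128945) = 4 * 1.128945 = 4.51578, which rounds to 4.5158.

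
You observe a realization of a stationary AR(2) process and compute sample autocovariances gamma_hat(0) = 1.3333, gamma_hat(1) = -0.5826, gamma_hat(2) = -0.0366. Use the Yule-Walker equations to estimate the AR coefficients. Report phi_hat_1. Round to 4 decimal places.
\hat\phi_{1} = -0.5549

The Yule-Walker equations for an AR(p) process read, in matrix form,
  Gamma_p phi = r_p,   with   (Gamma_p)_{ij} = gamma(|i - j|),
                       (r_p)_i = gamma(i),   i,j = 1..p.
Substitute the sample gammas (Toeplitz matrix and right-hand side of size 2):
  Gamma_p = [[1.3333, -0.5826], [-0.5826, 1.3333]]
  r_p     = [-0.5826, -0.0366]
Written out:
  1.3333 phi_1 - 0.5826 phi_2 = -0.5826
  -0.5826 phi_1 + 1.3333 phi_2 = -0.0366
Solve by Cramer's rule:
  det = gamma(0)^2 - gamma(1)^2 = (1.3333)^2 - (-0.5826)^2 = 1.77768889 - 0.33942276 = 1.43826613
  phi_hat_1 = [gamma(1) gamma(0) - gamma(1) gamma(2)] / det = [(-0.5826)(1.3333) - (-0.5826)(-0.0366)] / 1.43826613 = -0.79810374 / 1.43826613 = -0.5549
  phi_hat_2 = [gamma(0) gamma(2) - gamma(1)^2] / det = [(1.3333)(-0.0366) - (-0.5826)^2] / 1.43826613 = -0.38822154 / 1.43826613 = -0.2699
So phi_hat = [-0.5549, -0.2699].
Therefore phi_hat_1 = -0.5549.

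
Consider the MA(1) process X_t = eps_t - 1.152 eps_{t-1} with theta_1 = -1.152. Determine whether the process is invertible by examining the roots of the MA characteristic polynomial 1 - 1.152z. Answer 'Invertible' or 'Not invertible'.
\text{Not invertible}

The MA(q) characteristic polynomial is P(z) = 1 - 1.152z.
Invertibility requires all roots to lie outside the unit circle, i.e. |z| > 1 for every root.
This is linear in z: 1 + (-1.152) z = 0  =>  z = -1/(-1.152) = 0.868056,  |z| = 0.868056.
Moduli of all roots: 0.8681.
All moduli strictly greater than 1? No.
Verdict: Not invertible.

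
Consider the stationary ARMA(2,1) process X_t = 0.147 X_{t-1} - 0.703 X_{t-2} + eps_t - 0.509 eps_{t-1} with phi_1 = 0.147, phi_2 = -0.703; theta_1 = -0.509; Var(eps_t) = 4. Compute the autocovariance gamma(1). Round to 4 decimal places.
\gamma(1) = -0.3900

Multiply the model equation by X_{t-k} and take expectations. With theta_0 = psi_0 = 1 and psi_j the MA(infinity) weights, this gives
  gamma(k) - sum_i phi_i gamma(k-i) = c_k,
  c_k = sigma^2 * sum_{j=k..q} theta_j psi_{j-k}   (c_k = 0 for k > q),
using gamma(-m) = gamma(m).
psi-weights needed (psi_j = theta_j + sum_i phi_i psi_{j-i}):
  psi_1 = theta_1 + phi_1 = -0.509 + (0.147) = -0.362
Right-hand sides:
  c_0 = sigma^2 (1 + theta_1 psi_1) = 4 * (1 + (-0.509)(-0.362)) = 4 * 1.184258 = 4.737032
  c_1 = sigma^2 theta_1 = 4 * (-0.509) = -2.036
  c_2 = 0
Equations for k = 0, 1, 2 (AR order 2, c_2 = 0):
  (E0) gamma(0) = phi_1 gamma(1) + phi_2 gamma(2) + c_0
  (E1) gamma(1) = phi_1 gamma(0) + phi_2 gamma(1) + c_1
  (E2) gamma(2) = phi_1 gamma(1) + phi_2 gamma(0)
From (E1): gamma(1) = A gamma(0) + B with
  A = phi_1 / (1 - phi_2) = 0.147 / 1.703 = 0.086318,   B = c_1 / (1 - phi_2) = -2.036 / 1.703 = -1.195537.
Insert (E2) into (E0): gamma(0) (1 - phi_2^2) = phi_1 (1 + phi_2) gamma(1) + c_0.
  phi_1 (1 + phi_2) = (0.147)(0.297) = 0.043659,   1 - phi_2^2 = 0.505791.
Replace gamma(1) by A gamma(0) + B and collect gamma(0):
  gamma(0) [0.505791 - (0.043659)(0.086318)] = (0.043659)(-1.195537) + 4.737032
  gamma(0) * 0.502022 = 4.684836
  gamma(0) = 4.684836 / 0.502022 = 9.331926.
  gamma(1) = A gamma(0) + B = (0.086318)(9.331926) + (-1.195537) = -0.390022.
Therefore gamma(1) = -0.3900 (to 4 decimal places).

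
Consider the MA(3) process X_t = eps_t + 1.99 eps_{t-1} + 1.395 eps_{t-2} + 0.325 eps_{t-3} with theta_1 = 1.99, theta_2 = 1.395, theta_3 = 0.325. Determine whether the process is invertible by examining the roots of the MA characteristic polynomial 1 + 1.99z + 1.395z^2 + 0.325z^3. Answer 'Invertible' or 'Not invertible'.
\text{Invertible}

The MA(q) characteristic polynomial is P(z) = 1 + 1.99z + 1.395z^2 + 0.325z^3.
Invertibility requires all roots to lie outside the unit circle, i.e. |z| > 1 for every root.
Degree 3: look for a simple real root z0 first, then factor out (1 - z/z0) and solve the remaining quadratic.
Testing z0 = -2: P(-2) = 1 + (1.99)(-2) + (1.395)(-2)^2 + (0.325)(-2)^3
  = 1 + (-3.98) + (5.58) + (-2.6) = 0.  So z_0 = -2 is a root, |z_0| = 2.
Divide out the factor (1 + 0.5 z) = (1 - z/z0) (since 1/z0 = -0.5):
  P(z) = (1 + 0.5 z)(1 + (1.49) z + (0.65) z^2)
  [check: z-coef 1.49 - (-0.5) = 1.99; z^2-coef 0.65 - (-0.5)(1.49) = 1.395; z^3-coef -(-0.5)(0.65) = 0.325.]
Remaining roots from the quadratic factor 1 + (1.49) z + (0.65) z^2:
  Set 1 + (1.49) z + (0.65) z^2 = 0, i.e. a z^2 + b z + c = 0 with a = 0.65, b = 1.49, c = 1.
  Discriminant D = b^2 - 4ac = (1.49)^2 - 4*(0.65)*1 = 2.2201 - (2.6) = -0.3799.
  D < 0, so the roots are the complex-conjugate pair z = (-b +/- i sqrt(-D)) / (2a) = -1.1462 +/- 0.4741i.
  For a conjugate pair |z|^2 = z * conj(z) = (product of roots) = c/a = 1/(0.65) = 1.538462, so |z| = sqrt(1.538462) = 1.2403 for both roots.
Moduli of all roots: 2.0000, 1.2403, 1.2403.
All moduli strictly greater than 1? Yes.
Verdict: Invertible.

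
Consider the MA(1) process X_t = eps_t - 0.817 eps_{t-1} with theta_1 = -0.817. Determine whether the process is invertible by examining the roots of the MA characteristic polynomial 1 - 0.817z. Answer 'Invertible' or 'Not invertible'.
\text{Invertible}

The MA(q) characteristic polynomial is P(z) = 1 - 0.817z.
Invertibility requires all roots to lie outside the unit circle, i.e. |z| > 1 for every root.
This is linear in z: 1 + (-0.817) z = 0  =>  z = -1/(-0.817) = 1.22399,  |z| = 1.22399.
Moduli of all roots: 1.2240.
All moduli strictly greater than 1? Yes.
Verdict: Invertible.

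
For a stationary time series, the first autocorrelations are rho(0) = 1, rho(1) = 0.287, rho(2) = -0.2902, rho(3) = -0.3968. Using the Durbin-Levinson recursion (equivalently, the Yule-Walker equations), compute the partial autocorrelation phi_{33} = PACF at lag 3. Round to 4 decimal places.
\phi_{33} = -0.2129

The PACF at lag k is phi_{kk}, the last component of the solution
to the Yule-Walker system G_k phi = r_k where
  (G_k)_{ij} = rho(|i - j|), (r_k)_i = rho(i), i,j = 1..k.
Equivalently, Durbin-Levinson gives phi_{kk} iteratively:
  phi_{11} = rho(1)
  phi_{kk} = [rho(k) - sum_{j=1..k-1} phi_{k-1,j} rho(k-j)]
            / [1 - sum_{j=1..k-1} phi_{k-1,j} rho(j)],
  phi_{k,j} = phi_{k-1,j} - phi_{kk} phi_{k-1,k-j},  j = 1..k-1.
Step k = 1:
  phi_11 = rho(1) = 0.287.
Step k = 2:
  phi_22 = [rho(2) - phi_11 rho(1)] / [1 - phi_11 rho(1)] = [-0.2902 - (0.287)(0.287)] / [1 - (0.287)(0.287)]
         = -0.372569 / 0.917631 = -0.406012.
  Update: phi_21 = phi_11 - phi_22 phi_11 = 0.287 - (-0.406012)(0.287) = 0.403525.
Step k = 3:
  phi_33 = [rho(3) - phi_21 rho(2) - phi_22 rho(1)] / [1 - phi_21 rho(1) - phi_22 rho(2)]
    numerator   = -0.3968 - (0.403525)(-0.2902) - (-0.406012)(0.287) = -0.16317155
    denominator = 1 - (0.403525)(0.287) - (-0.406012)(-0.2902) = 0.7663636
  phi_33 = -0.16317155 / 0.7663636 = -0.2129.
Therefore phi_{33} = -0.2129.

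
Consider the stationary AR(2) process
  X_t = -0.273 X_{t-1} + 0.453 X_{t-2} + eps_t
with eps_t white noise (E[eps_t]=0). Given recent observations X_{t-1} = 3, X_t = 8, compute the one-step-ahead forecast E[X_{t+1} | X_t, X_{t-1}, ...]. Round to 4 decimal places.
E[X_{t+1} \mid \mathcal F_t] = -0.8250

For an AR(p) model X_t = c + sum_i phi_i X_{t-i} + eps_t, the
one-step-ahead conditional mean is
  E[X_{t+1} | X_t, ...] = c + sum_i phi_i X_{t+1-i}.
Substitute known values:
  E[X_{t+1} | ...] = (-0.273) * (8) + (0.453) * (3)
                   = -0.8250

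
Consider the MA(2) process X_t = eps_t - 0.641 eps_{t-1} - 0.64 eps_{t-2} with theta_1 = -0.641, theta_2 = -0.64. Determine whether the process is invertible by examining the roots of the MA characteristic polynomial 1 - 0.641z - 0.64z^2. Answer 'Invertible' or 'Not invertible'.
\text{Not invertible}

The MA(q) characteristic polynomial is P(z) = 1 - 0.641z - 0.64z^2.
Invertibility requires all roots to lie outside the unit circle, i.e. |z| > 1 for every root.
Set 1 + (-0.641) z + (-0.64) z^2 = 0, i.e. a z^2 + b z + c = 0 with a = -0.64, b = -0.641, c = 1.
Discriminant D = b^2 - 4ac = (-0.641)^2 - 4*(-0.64)*1 = 0.410881 - (-2.56) = 2.970881.
D >= 0, so the roots are real: z = (-b +/- sqrt(D)) / (2a) = (0.641 +/- 1.723624) / (-1.28).
  z_1 = (0.641 + 1.723624) / (-1.28) = -1.8474,   |z_1| = 1.8474.
  z_2 = (0.641 - 1.723624) / (-1.28) = 0.8458,   |z_2| = 0.8458.
Moduli of all roots: 1.8474, 0.8458.
All moduli strictly greater than 1? No.
Verdict: Not invertible.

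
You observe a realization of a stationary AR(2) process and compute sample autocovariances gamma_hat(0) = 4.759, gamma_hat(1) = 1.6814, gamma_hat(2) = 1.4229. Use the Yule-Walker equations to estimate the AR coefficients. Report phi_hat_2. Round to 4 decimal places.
\hat\phi_{2} = 0.1990

The Yule-Walker equations for an AR(p) process read, in matrix form,
  Gamma_p phi = r_p,   with   (Gamma_p)_{ij} = gamma(|i - j|),
                       (r_p)_i = gamma(i),   i,j = 1..p.
Substitute the sample gammas (Toeplitz matrix and right-hand side of size 2):
  Gamma_p = [[4.759, 1.6814], [1.6814, 4.759]]
  r_p     = [1.6814, 1.4229]
Written out:
  4.759 phi_1 + 1.6814 phi_2 = 1.6814
  1.6814 phi_1 + 4.759 phi_2 = 1.4229
Solve by Cramer's rule:
  det = gamma(0)^2 - gamma(1)^2 = (4.759)^2 - (1.6814)^2 = 22.648081 - 2.82710596 = 19.82097504
  phi_hat_1 = [gamma(1) gamma(0) - gamma(1) gamma(2)] / det = [(1.6814)(4.759) - (1.6814)(1.4229)] / 19.82097504 = 5.60931854 / 19.82097504 = 0.283
  phi_hat_2 = [gamma(0) gamma(2) - gamma(1)^2] / det = [(4.759)(1.4229) - (1.6814)^2] / 19.82097504 = 3.94447514 / 19.82097504 = 0.199
So phi_hat = [0.2830, 0.1990].
Therefore phi_hat_2 = 0.1990.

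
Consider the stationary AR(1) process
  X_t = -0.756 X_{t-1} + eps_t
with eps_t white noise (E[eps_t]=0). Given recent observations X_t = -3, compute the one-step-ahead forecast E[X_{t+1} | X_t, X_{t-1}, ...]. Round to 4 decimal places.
E[X_{t+1} \mid \mathcal F_t] = 2.2680

For an AR(p) model X_t = c + sum_i phi_i X_{t-i} + eps_t, the
one-step-ahead conditional mean is
  E[X_{t+1} | X_t, ...] = c + sum_i phi_i X_{t+1-i}.
Substitute known values:
  E[X_{t+1} | ...] = (-0.756) * (-3)
                   = 2.2680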